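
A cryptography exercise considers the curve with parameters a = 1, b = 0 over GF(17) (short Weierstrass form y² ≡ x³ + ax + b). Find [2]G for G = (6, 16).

tangent at (6, 16): λ = (3·6² + 1)/(2·16) ≡ 7/15. 15⁻¹ ≡ 8 (mod 17) since 15·8 = 120 ≡ 1, so λ ≡ 7·8 ≡ 5.
  x = λ² - 6 - 6 = 25 - 12 ≡ 13; y = λ·(6 - 13) - 16 ≡ 0. → (13, 0)

(13, 0)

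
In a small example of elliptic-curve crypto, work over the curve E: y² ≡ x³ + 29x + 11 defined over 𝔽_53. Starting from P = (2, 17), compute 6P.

(17, 45)

Repeated addition: build up to 6P.
2P: tangent at (2, 17): λ = (3·2² + 29)/(2·17) ≡ 41/34. 34⁻¹ ≡ 39 (mod 53) since 34·39 = 1326 ≡ 1, so λ ≡ 41·39 ≡ 9.
  x = λ² - 2 - 2 = 81 - 4 ≡ 24; y = λ·(2 - 24) - 17 ≡ 50. → (24, 50)
3P: (24, 50) + (2, 17). λ = (17 - 50)/(2 - 24) ≡ 20/31 mod 53. 31⁻¹ ≡ 12 (mod 53) since 31·12 = 372 ≡ 1, so λ ≡ 28.
  x = λ² - 24 - 2 = 784 - 26 ≡ 16; y = λ·(24 - 16) - 50 ≡ 15. → (16, 15)
4P: (16, 15) + (2, 17). λ = (17 - 15)/(2 - 16) ≡ 2/39 mod 53. 39⁻¹ ≡ 34 (mod 53), so λ ≡ 15.
  x = λ² - 16 - 2 = 225 - 18 ≡ 48; y = λ·(16 - 48) - 15 ≡ 35. → (48, 35)
5P: (48, 35) + (2, 17). λ = (17 - 35)/(2 - 48) ≡ 35/7 mod 53. 7⁻¹ ≡ 38 (mod 53) since 7·38 = 266 ≡ 1, so λ ≡ 5.
  x = λ² - 48 - 2 = 25 - 50 ≡ 28; y = λ·(48 - 28) - 35 ≡ 12. → (28, 12)
6P: (28, 12) + (2, 17). λ = (17 - 12)/(2 - 28) ≡ 5/27 mod 53. 27⁻¹ ≡ 2 (mod 53), so λ ≡ 10.
  x = λ² - 28 - 2 = 100 - 30 ≡ 17; y = λ·(28 - 17) - 12 ≡ 45. → (17, 45)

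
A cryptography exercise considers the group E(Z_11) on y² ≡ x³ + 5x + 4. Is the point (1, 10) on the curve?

y² = 10² ≡ 1; x³ + 5x + 4 = 10 ≡ 10 (mod 11). 1 ≠ 10.

no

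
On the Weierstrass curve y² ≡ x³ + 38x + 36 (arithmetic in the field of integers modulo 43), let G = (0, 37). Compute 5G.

(30, 22)

Double-and-add on 5 = (101)₂. Start with G = (0, 37) for the leading 1-bit.
double: tangent at (0, 37): λ = (3·0² + 38)/(2·37) ≡ 38/31. 31⁻¹ ≡ 25 (mod 43) since 31·25 = 775 ≡ 1, so λ ≡ 38·25 ≡ 4.
  x = λ² - 0 - 0 = 16 - 0 ≡ 16; y = λ·(0 - 16) - 37 ≡ 28. → (16, 28)
double: tangent at (16, 28): λ = (3·16² + 38)/(2·28) ≡ 32/13. 13⁻¹ ≡ 10 (mod 43) since 13·10 = 130 ≡ 1, so λ ≡ 32·10 ≡ 19.
  x = λ² - 16 - 16 = 361 - 32 ≡ 28; y = λ·(16 - 28) - 28 ≡ 2. → (28, 2)
add G: (28, 2) + (0, 37). λ = (37 - 2)/(0 - 28) ≡ 35/15 mod 43. 15⁻¹ ≡ 23 (mod 43), so λ ≡ 31.
  x = λ² - 28 - 0 = 961 - 28 ≡ 30; y = λ·(28 - 30) - 2 ≡ 22. → (30, 22)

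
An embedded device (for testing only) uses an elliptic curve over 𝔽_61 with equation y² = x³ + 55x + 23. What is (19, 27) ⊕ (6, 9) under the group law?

(39, 11)

(19, 27) + (6, 9). λ = (9 - 27)/(6 - 19) ≡ 43/48 mod 61. 48⁻¹ ≡ 14 (mod 61), so λ ≡ 53.
  x = λ² - 19 - 6 = 2809 - 25 ≡ 39; y = λ·(19 - 39) - 27 ≡ 11. → (39, 11)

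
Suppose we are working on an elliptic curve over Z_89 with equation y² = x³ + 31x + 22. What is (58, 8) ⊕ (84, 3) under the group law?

(58, 8) + (84, 3). λ = (3 - 8)/(84 - 58) ≡ 84/26 mod 89. 26⁻¹ ≡ 24 (mod 89) since 26·24 = 624 ≡ 1, so λ ≡ 58.
  x = λ² - 58 - 84 = 3364 - 142 ≡ 18; y = λ·(58 - 18) - 8 ≡ 87. → (18, 87)

(18, 87)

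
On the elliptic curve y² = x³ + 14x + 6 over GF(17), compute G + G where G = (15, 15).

tangent at (15, 15): λ = (3·15² + 14)/(2·15) ≡ 9/13. 13⁻¹ ≡ 4 (mod 17), so λ ≡ 9·4 ≡ 2.
  x = λ² - 15 - 15 = 4 - 30 ≡ 8; y = λ·(15 - 8) - 15 ≡ 16. → (8, 16)

(8, 16)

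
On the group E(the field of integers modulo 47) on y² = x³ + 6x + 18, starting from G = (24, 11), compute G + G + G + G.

Repeated addition: build up to 4G.
2G: tangent at (24, 11): λ = (3·24² + 6)/(2·11) ≡ 42/22. 22⁻¹ ≡ 15 (mod 47) since 22·15 = 330 ≡ 1, so λ ≡ 42·15 ≡ 19.
  x = λ² - 24 - 24 = 361 - 48 ≡ 31; y = λ·(24 - 31) - 11 ≡ 44. → (31, 44)
3G: (31, 44) + (24, 11). λ = (11 - 44)/(24 - 31) ≡ 14/40 mod 47. 40⁻¹ ≡ 20 (mod 47), so λ ≡ 45.
  x = λ² - 31 - 24 = 2025 - 55 ≡ 43; y = λ·(31 - 43) - 44 ≡ 27. → (43, 27)
4G: (43, 27) + (24, 11). λ = (11 - 27)/(24 - 43) ≡ 31/28 mod 47. 28⁻¹ ≡ 42 (mod 47), so λ ≡ 33.
  x = λ² - 43 - 24 = 1089 - 67 ≡ 35; y = λ·(43 - 35) - 27 ≡ 2. → (35, 2)

(35, 2)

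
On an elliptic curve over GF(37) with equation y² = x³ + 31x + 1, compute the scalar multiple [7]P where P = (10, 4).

(4, 35)

Double-and-add on 7 = (111)₂. Start with P = (10, 4) for the leading 1-bit.
double: tangent at (10, 4): λ = (3·10² + 31)/(2·4) ≡ 35/8. 8⁻¹ ≡ 14 (mod 37), so λ ≡ 35·14 ≡ 9.
  x = λ² - 10 - 10 = 81 - 20 ≡ 24; y = λ·(10 - 24) - 4 ≡ 18. → (24, 18)
add P: (24, 18) + (10, 4). λ = (4 - 18)/(10 - 24) ≡ 23/23 mod 37. 23⁻¹ ≡ 29 (mod 37) since 23·29 = 667 ≡ 1, so λ ≡ 1.
  x = λ² - 24 - 10 = 1 - 34 ≡ 4; y = λ·(24 - 4) - 18 ≡ 2. → (4, 2)
double: tangent at (4, 2): λ = (3·4² + 31)/(2·2) ≡ 5/4. 4⁻¹ ≡ 28 (mod 37) since 4·28 = 112 ≡ 1, so λ ≡ 5·28 ≡ 29.
  x = λ² - 4 - 4 = 841 - 8 ≡ 19; y = λ·(4 - 19) - 2 ≡ 7. → (19, 7)
add P: (19, 7) + (10, 4). λ = (4 - 7)/(10 - 19) ≡ 34/28 mod 37. 28⁻¹ ≡ 4 (mod 37) since 28·4 = 112 ≡ 1, so λ ≡ 25.
  x = λ² - 19 - 10 = 625 - 29 ≡ 4; y = λ·(19 - 4) - 7 ≡ 35. → (4, 35)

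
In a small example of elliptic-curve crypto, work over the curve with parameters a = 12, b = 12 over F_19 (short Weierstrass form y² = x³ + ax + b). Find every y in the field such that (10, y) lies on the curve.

7, 12

x³ + 12x + 12 = 1132 ≡ 11 (mod 19).
Square roots of 11 mod 19: 7 and 12 (since 7² = 49 ≡ 11).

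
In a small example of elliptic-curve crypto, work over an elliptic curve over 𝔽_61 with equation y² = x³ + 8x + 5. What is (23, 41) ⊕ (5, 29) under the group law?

(47, 4)

(23, 41) + (5, 29). λ = (29 - 41)/(5 - 23) ≡ 49/43 mod 61. 43⁻¹ ≡ 44 (mod 61) since 43·44 = 1892 ≡ 1, so λ ≡ 21.
  x = λ² - 23 - 5 = 441 - 28 ≡ 47; y = λ·(23 - 47) - 41 ≡ 4. → (47, 4)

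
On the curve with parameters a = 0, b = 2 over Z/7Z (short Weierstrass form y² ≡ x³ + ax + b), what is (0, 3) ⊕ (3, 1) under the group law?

(0, 3) + (3, 1). λ = (1 - 3)/(3 - 0) ≡ 5/3 mod 7. 3⁻¹ ≡ 5 (mod 7), so λ ≡ 4.
  x = λ² - 0 - 3 = 16 - 3 ≡ 6; y = λ·(0 - 6) - 3 ≡ 1. → (6, 1)

(6, 1)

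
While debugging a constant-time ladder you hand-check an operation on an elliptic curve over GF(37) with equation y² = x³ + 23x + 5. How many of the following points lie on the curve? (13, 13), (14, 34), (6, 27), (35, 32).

2

(13, 13): 13² ≡ 21, rhs ≡ 22 → off.
(14, 34): 34² ≡ 9, rhs ≡ 0 → off.
(6, 27): 27² ≡ 26, rhs ≡ 26 → on.
(35, 32): 32² ≡ 25, rhs ≡ 25 → on.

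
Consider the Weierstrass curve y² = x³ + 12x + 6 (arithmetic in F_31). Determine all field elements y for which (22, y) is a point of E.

x³ + 12x + 6 = 10918 ≡ 6 (mod 31).
6 is a non-residue mod 31; no y exists.

none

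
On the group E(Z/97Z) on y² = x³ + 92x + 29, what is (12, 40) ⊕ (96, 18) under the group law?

(55, 29)

(12, 40) + (96, 18). λ = (18 - 40)/(96 - 12) ≡ 75/84 mod 97. 84⁻¹ ≡ 82 (mod 97), so λ ≡ 39.
  x = λ² - 12 - 96 = 1521 - 108 ≡ 55; y = λ·(12 - 55) - 40 ≡ 29. → (55, 29)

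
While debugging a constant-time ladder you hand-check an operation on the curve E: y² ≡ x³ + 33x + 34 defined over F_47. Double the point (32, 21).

(36, 19)

tangent at (32, 21): λ = (3·32² + 33)/(2·21) ≡ 3/42. 42⁻¹ ≡ 28 (mod 47) since 42·28 = 1176 ≡ 1, so λ ≡ 3·28 ≡ 37.
  x = λ² - 32 - 32 = 1369 - 64 ≡ 36; y = λ·(32 - 36) - 21 ≡ 19. → (36, 19)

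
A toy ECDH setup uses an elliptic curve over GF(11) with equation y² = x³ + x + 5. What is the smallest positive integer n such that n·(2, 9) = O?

11

2P: tangent at (2, 9): λ = (3·2² + 1)/(2·9) ≡ 2/7. 7⁻¹ ≡ 8 (mod 11) since 7·8 = 56 ≡ 1, so λ ≡ 2·8 ≡ 5.
  x = λ² - 2 - 2 = 25 - 4 ≡ 10; y = λ·(2 - 10) - 9 ≡ 6. → (10, 6)
3P: (10, 6) + (2, 9). λ = (9 - 6)/(2 - 10) ≡ 3/3 mod 11. 3⁻¹ ≡ 4 (mod 11), so λ ≡ 1.
  x = λ² - 10 - 2 = 1 - 12 ≡ 0; y = λ·(10 - 0) - 6 ≡ 4. → (0, 4)
4P: (0, 4) + (2, 9). λ = (9 - 4)/(2 - 0) ≡ 5/2 mod 11. 2⁻¹ ≡ 6 (mod 11), so λ ≡ 8.
  x = λ² - 0 - 2 = 64 - 2 ≡ 7; y = λ·(0 - 7) - 4 ≡ 6. → (7, 6)
5P: (7, 6) + (2, 9). λ = (9 - 6)/(2 - 7) ≡ 3/6 mod 11. 6⁻¹ ≡ 2 (mod 11), so λ ≡ 6.
  x = λ² - 7 - 2 = 36 - 9 ≡ 5; y = λ·(7 - 5) - 6 ≡ 6. → (5, 6)
6P: (5, 6) + (2, 9). λ = (9 - 6)/(2 - 5) ≡ 3/8 mod 11. 8⁻¹ ≡ 7 (mod 11) since 8·7 = 56 ≡ 1, so λ ≡ 10.
  x = λ² - 5 - 2 = 100 - 7 ≡ 5; y = λ·(5 - 5) - 6 ≡ 5. → (5, 5)
7P: (5, 5) + (2, 9). λ = (9 - 5)/(2 - 5) ≡ 4/8 mod 11. 8⁻¹ ≡ 7 (mod 11), so λ ≡ 6.
  x = λ² - 5 - 2 = 36 - 7 ≡ 7; y = λ·(5 - 7) - 5 ≡ 5. → (7, 5)
8P: (7, 5) + (2, 9). λ = (9 - 5)/(2 - 7) ≡ 4/6 mod 11. 6⁻¹ ≡ 2 (mod 11) since 6·2 = 12 ≡ 1, so λ ≡ 8.
  x = λ² - 7 - 2 = 64 - 9 ≡ 0; y = λ·(7 - 0) - 5 ≡ 7. → (0, 7)
9P: (0, 7) + (2, 9). λ = (9 - 7)/(2 - 0) ≡ 2/2 mod 11. 2⁻¹ ≡ 6 (mod 11), so λ ≡ 1.
  x = λ² - 0 - 2 = 1 - 2 ≡ 10; y = λ·(0 - 10) - 7 ≡ 5. → (10, 5)
10P: (10, 5) + (2, 9). λ = (9 - 5)/(2 - 10) ≡ 4/3 mod 11. 3⁻¹ ≡ 4 (mod 11), so λ ≡ 5.
  x = λ² - 10 - 2 = 25 - 12 ≡ 2; y = λ·(10 - 2) - 5 ≡ 2. → (2, 2)
11P: (2, 2) + (2, 9): same x and y₁ ≡ -y₂, so the sum is O.
11P = O, so the order is 11.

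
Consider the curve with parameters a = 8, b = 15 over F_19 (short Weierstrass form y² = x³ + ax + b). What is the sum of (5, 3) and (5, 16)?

The two points share x = 5 and their y-coordinates satisfy 3 + 16 ≡ 0 (mod 19), so they are inverses. Their sum is O.

O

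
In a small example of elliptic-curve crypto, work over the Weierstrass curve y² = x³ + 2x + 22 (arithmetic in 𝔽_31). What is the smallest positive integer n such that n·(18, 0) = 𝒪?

2

2P: (18, 0) + (18, 0): same x and y₁ ≡ -y₂, so the sum is 𝒪.
2P = 𝒪, so the order is 2.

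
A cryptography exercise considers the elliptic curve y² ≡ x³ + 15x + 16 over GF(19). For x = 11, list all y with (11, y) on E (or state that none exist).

x³ + 15x + 16 = 1512 ≡ 11 (mod 19).
Square roots of 11 mod 19: 7 and 12 (since 7² = 49 ≡ 11).

7, 12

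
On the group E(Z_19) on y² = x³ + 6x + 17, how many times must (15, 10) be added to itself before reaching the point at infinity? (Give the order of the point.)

2P: tangent at (15, 10): λ = (3·15² + 6)/(2·10) ≡ 16/1. 1⁻¹ ≡ 1 (mod 19), so λ ≡ 16·1 ≡ 16.
  x = λ² - 15 - 15 = 256 - 30 ≡ 17; y = λ·(15 - 17) - 10 ≡ 15. → (17, 15)
3P: (17, 15) + (15, 10). λ = (10 - 15)/(15 - 17) ≡ 14/17 mod 19. 17⁻¹ ≡ 9 (mod 19) since 17·9 = 153 ≡ 1, so λ ≡ 12.
  x = λ² - 17 - 15 = 144 - 32 ≡ 17; y = λ·(17 - 17) - 15 ≡ 4. → (17, 4)
4P: (17, 4) + (15, 10). λ = (10 - 4)/(15 - 17) ≡ 6/17 mod 19. 17⁻¹ ≡ 9 (mod 19) since 17·9 = 153 ≡ 1, so λ ≡ 16.
  x = λ² - 17 - 15 = 256 - 32 ≡ 15; y = λ·(17 - 15) - 4 ≡ 9. → (15, 9)
5P: (15, 9) + (15, 10): same x and y₁ ≡ -y₂, so the sum is the point at infinity.
5P = the point at infinity, so the order is 5.

5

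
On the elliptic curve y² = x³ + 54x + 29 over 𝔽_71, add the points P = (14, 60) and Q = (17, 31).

(23, 27)

(14, 60) + (17, 31). λ = (31 - 60)/(17 - 14) ≡ 42/3 mod 71. 3⁻¹ ≡ 24 (mod 71), so λ ≡ 14.
  x = λ² - 14 - 17 = 196 - 31 ≡ 23; y = λ·(14 - 23) - 60 ≡ 27. → (23, 27)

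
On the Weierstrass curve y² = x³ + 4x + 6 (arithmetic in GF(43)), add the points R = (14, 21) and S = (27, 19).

(15, 42)

(14, 21) + (27, 19). λ = (19 - 21)/(27 - 14) ≡ 41/13 mod 43. 13⁻¹ ≡ 10 (mod 43) since 13·10 = 130 ≡ 1, so λ ≡ 23.
  x = λ² - 14 - 27 = 529 - 41 ≡ 15; y = λ·(14 - 15) - 21 ≡ 42. → (15, 42)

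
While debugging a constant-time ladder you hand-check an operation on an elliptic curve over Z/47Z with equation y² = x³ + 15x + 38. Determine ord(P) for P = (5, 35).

2P: tangent at (5, 35): λ = (3·5² + 15)/(2·35) ≡ 43/23. 23⁻¹ ≡ 45 (mod 47), so λ ≡ 43·45 ≡ 8.
  x = λ² - 5 - 5 = 64 - 10 ≡ 7; y = λ·(5 - 7) - 35 ≡ 43. → (7, 43)
3P: (7, 43) + (5, 35). λ = (35 - 43)/(5 - 7) ≡ 39/45 mod 47. 45⁻¹ ≡ 23 (mod 47) since 45·23 = 1035 ≡ 1, so λ ≡ 4.
  x = λ² - 7 - 5 = 16 - 12 ≡ 4; y = λ·(7 - 4) - 43 ≡ 16. → (4, 16)
4P: (4, 16) + (5, 35). λ = (35 - 16)/(5 - 4) ≡ 19/1 mod 47. 1⁻¹ ≡ 1 (mod 47), so λ ≡ 19.
  x = λ² - 4 - 5 = 361 - 9 ≡ 23; y = λ·(4 - 23) - 16 ≡ 46. → (23, 46)
5P: (23, 46) + (5, 35). λ = (35 - 46)/(5 - 23) ≡ 36/29 mod 47. 29⁻¹ ≡ 13 (mod 47), so λ ≡ 45.
  x = λ² - 23 - 5 = 2025 - 28 ≡ 23; y = λ·(23 - 23) - 46 ≡ 1. → (23, 1)
6P: (23, 1) + (5, 35). λ = (35 - 1)/(5 - 23) ≡ 34/29 mod 47. 29⁻¹ ≡ 13 (mod 47), so λ ≡ 19.
  x = λ² - 23 - 5 = 361 - 28 ≡ 4; y = λ·(23 - 4) - 1 ≡ 31. → (4, 31)
7P: (4, 31) + (5, 35). λ = (35 - 31)/(5 - 4) ≡ 4/1 mod 47. 1⁻¹ ≡ 1 (mod 47), so λ ≡ 4.
  x = λ² - 4 - 5 = 16 - 9 ≡ 7; y = λ·(4 - 7) - 31 ≡ 4. → (7, 4)
8P: (7, 4) + (5, 35). λ = (35 - 4)/(5 - 7) ≡ 31/45 mod 47. 45⁻¹ ≡ 23 (mod 47), so λ ≡ 8.
  x = λ² - 7 - 5 = 64 - 12 ≡ 5; y = λ·(7 - 5) - 4 ≡ 12. → (5, 12)
9P: (5, 12) + (5, 35): same x and y₁ ≡ -y₂, so the sum is O.
9P = O, so the order is 9.

9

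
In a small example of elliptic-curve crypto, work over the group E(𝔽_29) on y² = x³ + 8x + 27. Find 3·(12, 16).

(11, 24)

Write Q = (12, 16).
Repeated addition: build up to 3Q.
2Q: tangent at (12, 16): λ = (3·12² + 8)/(2·16) ≡ 5/3. 3⁻¹ ≡ 10 (mod 29) since 3·10 = 30 ≡ 1, so λ ≡ 5·10 ≡ 21.
  x = λ² - 12 - 12 = 441 - 24 ≡ 11; y = λ·(12 - 11) - 16 ≡ 5. → (11, 5)
3Q: (11, 5) + (12, 16). λ = (16 - 5)/(12 - 11) ≡ 11/1 mod 29. 1⁻¹ ≡ 1 (mod 29) since 1·1 = 1 ≡ 1, so λ ≡ 11.
  x = λ² - 11 - 12 = 121 - 23 ≡ 11; y = λ·(11 - 11) - 5 ≡ 24. → (11, 24)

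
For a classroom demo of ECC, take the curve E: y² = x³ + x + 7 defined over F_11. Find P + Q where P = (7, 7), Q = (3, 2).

(6, 8)

(7, 7) + (3, 2). λ = (2 - 7)/(3 - 7) ≡ 6/7 mod 11. 7⁻¹ ≡ 8 (mod 11) since 7·8 = 56 ≡ 1, so λ ≡ 4.
  x = λ² - 7 - 3 = 16 - 10 ≡ 6; y = λ·(7 - 6) - 7 ≡ 8. → (6, 8)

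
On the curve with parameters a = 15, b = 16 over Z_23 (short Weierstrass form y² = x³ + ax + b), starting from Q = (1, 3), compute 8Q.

O

Double-and-add on 8 = (1000)₂. Start with Q = (1, 3) for the leading 1-bit.
double: tangent at (1, 3): λ = (3·1² + 15)/(2·3) ≡ 18/6. 6⁻¹ ≡ 4 (mod 23), so λ ≡ 18·4 ≡ 3.
  x = λ² - 1 - 1 = 9 - 2 ≡ 7; y = λ·(1 - 7) - 3 ≡ 2. → (7, 2)
double: tangent at (7, 2): λ = (3·7² + 15)/(2·2) ≡ 1/4. 4⁻¹ ≡ 6 (mod 23) since 4·6 = 24 ≡ 1, so λ ≡ 1·6 ≡ 6.
  x = λ² - 7 - 7 = 36 - 14 ≡ 22; y = λ·(7 - 22) - 2 ≡ 0. → (22, 0)
double: (22, 0) + (22, 0): same x and y₁ ≡ -y₂, so the sum is 𝒪.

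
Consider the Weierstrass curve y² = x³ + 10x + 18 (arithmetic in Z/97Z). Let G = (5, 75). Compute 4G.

(44, 66)

Double-and-add on 4 = (100)₂. Start with G = (5, 75) for the leading 1-bit.
double: tangent at (5, 75): λ = (3·5² + 10)/(2·75) ≡ 85/53. 53⁻¹ ≡ 11 (mod 97), so λ ≡ 85·11 ≡ 62.
  x = λ² - 5 - 5 = 3844 - 10 ≡ 51; y = λ·(5 - 51) - 75 ≡ 80. → (51, 80)
double: tangent at (51, 80): λ = (3·51² + 10)/(2·80) ≡ 53/63. 63⁻¹ ≡ 77 (mod 97) since 63·77 = 4851 ≡ 1, so λ ≡ 53·77 ≡ 7.
  x = λ² - 51 - 51 = 49 - 102 ≡ 44; y = λ·(51 - 44) - 80 ≡ 66. → (44, 66)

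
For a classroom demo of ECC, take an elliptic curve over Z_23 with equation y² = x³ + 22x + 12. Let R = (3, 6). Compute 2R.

tangent at (3, 6): λ = (3·3² + 22)/(2·6) ≡ 3/12. 12⁻¹ ≡ 2 (mod 23) since 12·2 = 24 ≡ 1, so λ ≡ 3·2 ≡ 6.
  x = λ² - 3 - 3 = 36 - 6 ≡ 7; y = λ·(3 - 7) - 6 ≡ 16. → (7, 16)

(7, 16)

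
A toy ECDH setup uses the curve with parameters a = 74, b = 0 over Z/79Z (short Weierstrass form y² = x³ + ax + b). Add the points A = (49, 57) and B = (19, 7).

(5, 69)

(49, 57) + (19, 7). λ = (7 - 57)/(19 - 49) ≡ 29/49 mod 79. 49⁻¹ ≡ 50 (mod 79), so λ ≡ 28.
  x = λ² - 49 - 19 = 784 - 68 ≡ 5; y = λ·(49 - 5) - 57 ≡ 69. → (5, 69)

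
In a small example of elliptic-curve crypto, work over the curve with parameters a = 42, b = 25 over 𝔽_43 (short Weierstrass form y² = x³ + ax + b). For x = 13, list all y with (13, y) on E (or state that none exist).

4, 39

x³ + 42x + 25 = 2768 ≡ 16 (mod 43).
Square roots of 16 mod 43: 4 and 39 (since 4² = 16 ≡ 16).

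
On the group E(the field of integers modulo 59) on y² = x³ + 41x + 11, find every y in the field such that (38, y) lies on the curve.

x³ + 41x + 11 = 56441 ≡ 37 (mod 59).
37 is a non-residue mod 59; no y exists.

none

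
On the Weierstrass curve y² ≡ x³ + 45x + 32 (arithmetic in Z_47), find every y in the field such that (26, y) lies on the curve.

5, 42

x³ + 45x + 32 = 18778 ≡ 25 (mod 47).
Square roots of 25 mod 47: 5 and 42 (since 5² = 25 ≡ 25).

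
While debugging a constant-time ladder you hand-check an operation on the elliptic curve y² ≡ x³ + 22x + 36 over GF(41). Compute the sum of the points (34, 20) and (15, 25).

(35, 4)

(34, 20) + (15, 25). λ = (25 - 20)/(15 - 34) ≡ 5/22 mod 41. 22⁻¹ ≡ 28 (mod 41), so λ ≡ 17.
  x = λ² - 34 - 15 = 289 - 49 ≡ 35; y = λ·(34 - 35) - 20 ≡ 4. → (35, 4)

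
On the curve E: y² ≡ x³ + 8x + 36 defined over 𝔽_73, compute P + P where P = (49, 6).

tangent at (49, 6): λ = (3·49² + 8)/(2·6) ≡ 57/12. 12⁻¹ ≡ 67 (mod 73), so λ ≡ 57·67 ≡ 23.
  x = λ² - 49 - 49 = 529 - 98 ≡ 66; y = λ·(49 - 66) - 6 ≡ 41. → (66, 41)

(66, 41)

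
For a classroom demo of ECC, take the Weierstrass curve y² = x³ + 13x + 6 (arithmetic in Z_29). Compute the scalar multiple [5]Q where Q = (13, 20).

(15, 26)

Double-and-add on 5 = (101)₂. Start with Q = (13, 20) for the leading 1-bit.
double: tangent at (13, 20): λ = (3·13² + 13)/(2·20) ≡ 27/11. 11⁻¹ ≡ 8 (mod 29), so λ ≡ 27·8 ≡ 13.
  x = λ² - 13 - 13 = 169 - 26 ≡ 27; y = λ·(13 - 27) - 20 ≡ 1. → (27, 1)
double: tangent at (27, 1): λ = (3·27² + 13)/(2·1) ≡ 25/2. 2⁻¹ ≡ 15 (mod 29) since 2·15 = 30 ≡ 1, so λ ≡ 25·15 ≡ 27.
  x = λ² - 27 - 27 = 729 - 54 ≡ 8; y = λ·(27 - 8) - 1 ≡ 19. → (8, 19)
add Q: (8, 19) + (13, 20). λ = (20 - 19)/(13 - 8) ≡ 1/5 mod 29. 5⁻¹ ≡ 6 (mod 29), so λ ≡ 6.
  x = λ² - 8 - 13 = 36 - 21 ≡ 15; y = λ·(8 - 15) - 19 ≡ 26. → (15, 26)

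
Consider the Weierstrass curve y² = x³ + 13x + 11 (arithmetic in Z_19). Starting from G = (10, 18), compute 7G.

Double-and-add on 7 = (111)₂. Start with G = (10, 18) for the leading 1-bit.
double: tangent at (10, 18): λ = (3·10² + 13)/(2·18) ≡ 9/17. 17⁻¹ ≡ 9 (mod 19) since 17·9 = 153 ≡ 1, so λ ≡ 9·9 ≡ 5.
  x = λ² - 10 - 10 = 25 - 20 ≡ 5; y = λ·(10 - 5) - 18 ≡ 7. → (5, 7)
add G: (5, 7) + (10, 18). λ = (18 - 7)/(10 - 5) ≡ 11/5 mod 19. 5⁻¹ ≡ 4 (mod 19), so λ ≡ 6.
  x = λ² - 5 - 10 = 36 - 15 ≡ 2; y = λ·(5 - 2) - 7 ≡ 11. → (2, 11)
double: tangent at (2, 11): λ = (3·2² + 13)/(2·11) ≡ 6/3. 3⁻¹ ≡ 13 (mod 19) since 3·13 = 39 ≡ 1, so λ ≡ 6·13 ≡ 2.
  x = λ² - 2 - 2 = 4 - 4 ≡ 0; y = λ·(2 - 0) - 11 ≡ 12. → (0, 12)
add G: (0, 12) + (10, 18). λ = (18 - 12)/(10 - 0) ≡ 6/10 mod 19. 10⁻¹ ≡ 2 (mod 19), so λ ≡ 12.
  x = λ² - 0 - 10 = 144 - 10 ≡ 1; y = λ·(0 - 1) - 12 ≡ 14. → (1, 14)

(1, 14)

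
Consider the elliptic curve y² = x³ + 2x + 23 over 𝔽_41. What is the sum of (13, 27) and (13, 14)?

O

The two points share x = 13 and their y-coordinates satisfy 27 + 14 ≡ 0 (mod 41), so they are inverses. Their sum is the point at infinity.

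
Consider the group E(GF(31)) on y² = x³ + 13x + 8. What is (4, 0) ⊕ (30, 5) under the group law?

(29, 25)

(4, 0) + (30, 5). λ = (5 - 0)/(30 - 4) ≡ 5/26 mod 31. 26⁻¹ ≡ 6 (mod 31) since 26·6 = 156 ≡ 1, so λ ≡ 30.
  x = λ² - 4 - 30 = 900 - 34 ≡ 29; y = λ·(4 - 29) - 0 ≡ 25. → (29, 25)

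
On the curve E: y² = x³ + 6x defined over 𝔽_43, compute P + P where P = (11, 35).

(31, 7)

tangent at (11, 35): λ = (3·11² + 6)/(2·35) ≡ 25/27. 27⁻¹ ≡ 8 (mod 43) since 27·8 = 216 ≡ 1, so λ ≡ 25·8 ≡ 28.
  x = λ² - 11 - 11 = 784 - 22 ≡ 31; y = λ·(11 - 31) - 35 ≡ 7. → (31, 7)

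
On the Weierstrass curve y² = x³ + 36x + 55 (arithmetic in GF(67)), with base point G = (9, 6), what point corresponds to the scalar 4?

Repeated addition: build up to 4G.
2G: tangent at (9, 6): λ = (3·9² + 36)/(2·6) ≡ 11/12. 12⁻¹ ≡ 28 (mod 67), so λ ≡ 11·28 ≡ 40.
  x = λ² - 9 - 9 = 1600 - 18 ≡ 41; y = λ·(9 - 41) - 6 ≡ 54. → (41, 54)
3G: (41, 54) + (9, 6). λ = (6 - 54)/(9 - 41) ≡ 19/35 mod 67. 35⁻¹ ≡ 23 (mod 67), so λ ≡ 35.
  x = λ² - 41 - 9 = 1225 - 50 ≡ 36; y = λ·(41 - 36) - 54 ≡ 54. → (36, 54)
4G: (36, 54) + (9, 6). λ = (6 - 54)/(9 - 36) ≡ 19/40 mod 67. 40⁻¹ ≡ 62 (mod 67), so λ ≡ 39.
  x = λ² - 36 - 9 = 1521 - 45 ≡ 2; y = λ·(36 - 2) - 54 ≡ 66. → (2, 66)

(2, 66)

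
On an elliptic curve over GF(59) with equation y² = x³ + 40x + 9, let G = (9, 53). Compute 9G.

Double-and-add on 9 = (1001)₂. Start with G = (9, 53) for the leading 1-bit.
double: tangent at (9, 53): λ = (3·9² + 40)/(2·53) ≡ 47/47. 47⁻¹ ≡ 54 (mod 59), so λ ≡ 47·54 ≡ 1.
  x = λ² - 9 - 9 = 1 - 18 ≡ 42; y = λ·(9 - 42) - 53 ≡ 32. → (42, 32)
double: tangent at (42, 32): λ = (3·42² + 40)/(2·32) ≡ 22/5. 5⁻¹ ≡ 12 (mod 59) since 5·12 = 60 ≡ 1, so λ ≡ 22·12 ≡ 28.
  x = λ² - 42 - 42 = 784 - 84 ≡ 51; y = λ·(42 - 51) - 32 ≡ 11. → (51, 11)
double: tangent at (51, 11): λ = (3·51² + 40)/(2·11) ≡ 55/22. 22⁻¹ ≡ 51 (mod 59), so λ ≡ 55·51 ≡ 32.
  x = λ² - 51 - 51 = 1024 - 102 ≡ 37; y = λ·(51 - 37) - 11 ≡ 24. → (37, 24)
add G: (37, 24) + (9, 53). λ = (53 - 24)/(9 - 37) ≡ 29/31 mod 59. 31⁻¹ ≡ 40 (mod 59), so λ ≡ 39.
  x = λ² - 37 - 9 = 1521 - 46 ≡ 0; y = λ·(37 - 0) - 24 ≡ 3. → (0, 3)

(0, 3)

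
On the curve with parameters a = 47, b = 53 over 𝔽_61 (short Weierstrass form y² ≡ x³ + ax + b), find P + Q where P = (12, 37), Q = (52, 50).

(12, 37) + (52, 50). λ = (50 - 37)/(52 - 12) ≡ 13/40 mod 61. 40⁻¹ ≡ 29 (mod 61), so λ ≡ 11.
  x = λ² - 12 - 52 = 121 - 64 ≡ 57; y = λ·(12 - 57) - 37 ≡ 17. → (57, 17)

(57, 17)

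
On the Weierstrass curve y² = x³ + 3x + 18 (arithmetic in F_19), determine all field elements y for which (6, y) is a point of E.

x³ + 3x + 18 = 252 ≡ 5 (mod 19).
Square roots of 5 mod 19: 9 and 10 (since 9² = 81 ≡ 5).

9, 10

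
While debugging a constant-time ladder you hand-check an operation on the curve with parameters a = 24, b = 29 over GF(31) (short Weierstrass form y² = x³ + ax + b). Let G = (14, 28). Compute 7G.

(16, 18)

Double-and-add on 7 = (111)₂. Start with G = (14, 28) for the leading 1-bit.
double: tangent at (14, 28): λ = (3·14² + 24)/(2·28) ≡ 23/25. 25⁻¹ ≡ 5 (mod 31) since 25·5 = 125 ≡ 1, so λ ≡ 23·5 ≡ 22.
  x = λ² - 14 - 14 = 484 - 28 ≡ 22; y = λ·(14 - 22) - 28 ≡ 13. → (22, 13)
add G: (22, 13) + (14, 28). λ = (28 - 13)/(14 - 22) ≡ 15/23 mod 31. 23⁻¹ ≡ 27 (mod 31), so λ ≡ 2.
  x = λ² - 22 - 14 = 4 - 36 ≡ 30; y = λ·(22 - 30) - 13 ≡ 2. → (30, 2)
double: tangent at (30, 2): λ = (3·30² + 24)/(2·2) ≡ 27/4. 4⁻¹ ≡ 8 (mod 31), so λ ≡ 27·8 ≡ 30.
  x = λ² - 30 - 30 = 900 - 60 ≡ 3; y = λ·(30 - 3) - 2 ≡ 2. → (3, 2)
add G: (3, 2) + (14, 28). λ = (28 - 2)/(14 - 3) ≡ 26/11 mod 31. 11⁻¹ ≡ 17 (mod 31) since 11·17 = 187 ≡ 1, so λ ≡ 8.
  x = λ² - 3 - 14 = 64 - 17 ≡ 16; y = λ·(3 - 16) - 2 ≡ 18. → (16, 18)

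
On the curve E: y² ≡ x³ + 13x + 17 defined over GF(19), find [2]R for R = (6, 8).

tangent at (6, 8): λ = (3·6² + 13)/(2·8) ≡ 7/16. 16⁻¹ ≡ 6 (mod 19) since 16·6 = 96 ≡ 1, so λ ≡ 7·6 ≡ 4.
  x = λ² - 6 - 6 = 16 - 12 ≡ 4; y = λ·(6 - 4) - 8 ≡ 0. → (4, 0)

(4, 0)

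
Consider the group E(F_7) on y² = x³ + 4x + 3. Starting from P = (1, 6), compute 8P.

(5, 1)

Double-and-add on 8 = (1000)₂. Start with P = (1, 6) for the leading 1-bit.
double: tangent at (1, 6): λ = (3·1² + 4)/(2·6) ≡ 0/5. 5⁻¹ ≡ 3 (mod 7) since 5·3 = 15 ≡ 1, so λ ≡ 0·3 ≡ 0.
  x = λ² - 1 - 1 = 0 - 2 ≡ 5; y = λ·(1 - 5) - 6 ≡ 1. → (5, 1)
double: tangent at (5, 1): λ = (3·5² + 4)/(2·1) ≡ 2/2. 2⁻¹ ≡ 4 (mod 7), so λ ≡ 2·4 ≡ 1.
  x = λ² - 5 - 5 = 1 - 10 ≡ 5; y = λ·(5 - 5) - 1 ≡ 6. → (5, 6)
double: tangent at (5, 6): λ = (3·5² + 4)/(2·6) ≡ 2/5. 5⁻¹ ≡ 3 (mod 7) since 5·3 = 15 ≡ 1, so λ ≡ 2·3 ≡ 6.
  x = λ² - 5 - 5 = 36 - 10 ≡ 5; y = λ·(5 - 5) - 6 ≡ 1. → (5, 1)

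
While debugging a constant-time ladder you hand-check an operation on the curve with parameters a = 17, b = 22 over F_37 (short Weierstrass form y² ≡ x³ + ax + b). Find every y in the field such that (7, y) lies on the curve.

15, 22

x³ + 17x + 22 = 484 ≡ 3 (mod 37).
Square roots of 3 mod 37: 15 and 22 (since 15² = 225 ≡ 3).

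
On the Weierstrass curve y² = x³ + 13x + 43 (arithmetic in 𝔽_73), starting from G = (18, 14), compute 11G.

Repeated addition: build up to 11G.
2G: tangent at (18, 14): λ = (3·18² + 13)/(2·14) ≡ 36/28. 28⁻¹ ≡ 60 (mod 73) since 28·60 = 1680 ≡ 1, so λ ≡ 36·60 ≡ 43.
  x = λ² - 18 - 18 = 1849 - 36 ≡ 61; y = λ·(18 - 61) - 14 ≡ 35. → (61, 35)
3G: (61, 35) + (18, 14). λ = (14 - 35)/(18 - 61) ≡ 52/30 mod 73. 30⁻¹ ≡ 56 (mod 73), so λ ≡ 65.
  x = λ² - 61 - 18 = 4225 - 79 ≡ 58; y = λ·(61 - 58) - 35 ≡ 14. → (58, 14)
4G: (58, 14) + (18, 14). λ = (14 - 14)/(18 - 58) ≡ 0/33 mod 73. 33⁻¹ ≡ 31 (mod 73), so λ ≡ 0.
  x = λ² - 58 - 18 = 0 - 76 ≡ 70; y = λ·(58 - 70) - 14 ≡ 59. → (70, 59)
5G: (70, 59) + (18, 14). λ = (14 - 59)/(18 - 70) ≡ 28/21 mod 73. 21⁻¹ ≡ 7 (mod 73) since 21·7 = 147 ≡ 1, so λ ≡ 50.
  x = λ² - 70 - 18 = 2500 - 88 ≡ 3; y = λ·(70 - 3) - 59 ≡ 6. → (3, 6)
6G: (3, 6) + (18, 14). λ = (14 - 6)/(18 - 3) ≡ 8/15 mod 73. 15⁻¹ ≡ 39 (mod 73), so λ ≡ 20.
  x = λ² - 3 - 18 = 400 - 21 ≡ 14; y = λ·(3 - 14) - 6 ≡ 66. → (14, 66)
7G: (14, 66) + (18, 14). λ = (14 - 66)/(18 - 14) ≡ 21/4 mod 73. 4⁻¹ ≡ 55 (mod 73), so λ ≡ 60.
  x = λ² - 14 - 18 = 3600 - 32 ≡ 64; y = λ·(14 - 64) - 66 ≡ 0. → (64, 0)
8G: (64, 0) + (18, 14). λ = (14 - 0)/(18 - 64) ≡ 14/27 mod 73. 27⁻¹ ≡ 46 (mod 73) since 27·46 = 1242 ≡ 1, so λ ≡ 60.
  x = λ² - 64 - 18 = 3600 - 82 ≡ 14; y = λ·(64 - 14) - 0 ≡ 7. → (14, 7)
9G: (14, 7) + (18, 14). λ = (14 - 7)/(18 - 14) ≡ 7/4 mod 73. 4⁻¹ ≡ 55 (mod 73), so λ ≡ 20.
  x = λ² - 14 - 18 = 400 - 32 ≡ 3; y = λ·(14 - 3) - 7 ≡ 67. → (3, 67)
10G: (3, 67) + (18, 14). λ = (14 - 67)/(18 - 3) ≡ 20/15 mod 73. 15⁻¹ ≡ 39 (mod 73), so λ ≡ 50.
  x = λ² - 3 - 18 = 2500 - 21 ≡ 70; y = λ·(3 - 70) - 67 ≡ 14. → (70, 14)
11G: (70, 14) + (18, 14). λ = (14 - 14)/(18 - 70) ≡ 0/21 mod 73. 21⁻¹ ≡ 7 (mod 73) since 21·7 = 147 ≡ 1, so λ ≡ 0.
  x = λ² - 70 - 18 = 0 - 88 ≡ 58; y = λ·(70 - 58) - 14 ≡ 59. → (58, 59)

(58, 59)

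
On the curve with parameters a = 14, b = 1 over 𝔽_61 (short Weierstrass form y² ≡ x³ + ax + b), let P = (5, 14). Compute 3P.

Repeated addition: build up to 3P.
2P: tangent at (5, 14): λ = (3·5² + 14)/(2·14) ≡ 28/28. 28⁻¹ ≡ 24 (mod 61), so λ ≡ 28·24 ≡ 1.
  x = λ² - 5 - 5 = 1 - 10 ≡ 52; y = λ·(5 - 52) - 14 ≡ 0. → (52, 0)
3P: (52, 0) + (5, 14). λ = (14 - 0)/(5 - 52) ≡ 14/14 mod 61. 14⁻¹ ≡ 48 (mod 61) since 14·48 = 672 ≡ 1, so λ ≡ 1.
  x = λ² - 52 - 5 = 1 - 57 ≡ 5; y = λ·(52 - 5) - 0 ≡ 47. → (5, 47)

(5, 47)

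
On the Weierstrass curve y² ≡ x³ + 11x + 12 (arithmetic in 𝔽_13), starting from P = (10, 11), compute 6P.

(8, 12)

Repeated addition: build up to 6P.
2P: tangent at (10, 11): λ = (3·10² + 11)/(2·11) ≡ 12/9. 9⁻¹ ≡ 3 (mod 13), so λ ≡ 12·3 ≡ 10.
  x = λ² - 10 - 10 = 100 - 20 ≡ 2; y = λ·(10 - 2) - 11 ≡ 4. → (2, 4)
3P: (2, 4) + (10, 11). λ = (11 - 4)/(10 - 2) ≡ 7/8 mod 13. 8⁻¹ ≡ 5 (mod 13), so λ ≡ 9.
  x = λ² - 2 - 10 = 81 - 12 ≡ 4; y = λ·(2 - 4) - 4 ≡ 4. → (4, 4)
4P: (4, 4) + (10, 11). λ = (11 - 4)/(10 - 4) ≡ 7/6 mod 13. 6⁻¹ ≡ 11 (mod 13) since 6·11 = 66 ≡ 1, so λ ≡ 12.
  x = λ² - 4 - 10 = 144 - 14 ≡ 0; y = λ·(4 - 0) - 4 ≡ 5. → (0, 5)
5P: (0, 5) + (10, 11). λ = (11 - 5)/(10 - 0) ≡ 6/10 mod 13. 10⁻¹ ≡ 4 (mod 13), so λ ≡ 11.
  x = λ² - 0 - 10 = 121 - 10 ≡ 7; y = λ·(0 - 7) - 5 ≡ 9. → (7, 9)
6P: (7, 9) + (10, 11). λ = (11 - 9)/(10 - 7) ≡ 2/3 mod 13. 3⁻¹ ≡ 9 (mod 13), so λ ≡ 5.
  x = λ² - 7 - 10 = 25 - 17 ≡ 8; y = λ·(7 - 8) - 9 ≡ 12. → (8, 12)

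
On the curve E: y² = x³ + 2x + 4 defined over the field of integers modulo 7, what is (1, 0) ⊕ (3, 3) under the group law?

(1, 0) + (3, 3). λ = (3 - 0)/(3 - 1) ≡ 3/2 mod 7. 2⁻¹ ≡ 4 (mod 7), so λ ≡ 5.
  x = λ² - 1 - 3 = 25 - 4 ≡ 0; y = λ·(1 - 0) - 0 ≡ 5. → (0, 5)

(0, 5)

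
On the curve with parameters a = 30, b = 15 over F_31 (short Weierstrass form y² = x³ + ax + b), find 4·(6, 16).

Write Q = (6, 16).
Double-and-add on 4 = (100)₂. Start with Q = (6, 16) for the leading 1-bit.
double: tangent at (6, 16): λ = (3·6² + 30)/(2·16) ≡ 14/1. 1⁻¹ ≡ 1 (mod 31), so λ ≡ 14·1 ≡ 14.
  x = λ² - 6 - 6 = 196 - 12 ≡ 29; y = λ·(6 - 29) - 16 ≡ 3. → (29, 3)
double: tangent at (29, 3): λ = (3·29² + 30)/(2·3) ≡ 11/6. 6⁻¹ ≡ 26 (mod 31) since 6·26 = 156 ≡ 1, so λ ≡ 11·26 ≡ 7.
  x = λ² - 29 - 29 = 49 - 58 ≡ 22; y = λ·(29 - 22) - 3 ≡ 15. → (22, 15)

(22, 15)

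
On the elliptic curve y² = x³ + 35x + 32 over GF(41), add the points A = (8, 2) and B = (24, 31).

(8, 2) + (24, 31). λ = (31 - 2)/(24 - 8) ≡ 29/16 mod 41. 16⁻¹ ≡ 18 (mod 41), so λ ≡ 30.
  x = λ² - 8 - 24 = 900 - 32 ≡ 7; y = λ·(8 - 7) - 2 ≡ 28. → (7, 28)

(7, 28)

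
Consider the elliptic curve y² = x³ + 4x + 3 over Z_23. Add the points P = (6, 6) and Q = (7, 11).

(12, 10)

(6, 6) + (7, 11). λ = (11 - 6)/(7 - 6) ≡ 5/1 mod 23. 1⁻¹ ≡ 1 (mod 23), so λ ≡ 5.
  x = λ² - 6 - 7 = 25 - 13 ≡ 12; y = λ·(6 - 12) - 6 ≡ 10. → (12, 10)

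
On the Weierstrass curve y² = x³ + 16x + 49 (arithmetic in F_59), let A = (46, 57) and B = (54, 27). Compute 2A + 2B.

First 2A:
Repeated addition: build up to 2A.
2A: tangent at (46, 57): λ = (3·46² + 16)/(2·57) ≡ 51/55. 55⁻¹ ≡ 44 (mod 59) since 55·44 = 2420 ≡ 1, so λ ≡ 51·44 ≡ 2.
  x = λ² - 46 - 46 = 4 - 92 ≡ 30; y = λ·(46 - 30) - 57 ≡ 34. → (30, 34)
2A = (30, 34).
Next 2B:
Repeated addition: build up to 2B.
2B: tangent at (54, 27): λ = (3·54² + 16)/(2·27) ≡ 32/54. 54⁻¹ ≡ 47 (mod 59), so λ ≡ 32·47 ≡ 29.
  x = λ² - 54 - 54 = 841 - 108 ≡ 25; y = λ·(54 - 25) - 27 ≡ 47. → (25, 47)
2B = (25, 47).
Finally 2A + 2B:
(30, 34) + (25, 47). λ = (47 - 34)/(25 - 30) ≡ 13/54 mod 59. 54⁻¹ ≡ 47 (mod 59) since 54·47 = 2538 ≡ 1, so λ ≡ 21.
  x = λ² - 30 - 25 = 441 - 55 ≡ 32; y = λ·(30 - 32) - 34 ≡ 42. → (32, 42)

(32, 42)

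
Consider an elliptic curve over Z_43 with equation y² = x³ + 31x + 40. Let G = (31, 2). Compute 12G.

(29, 42)

Double-and-add on 12 = (1100)₂. Start with G = (31, 2) for the leading 1-bit.
double: tangent at (31, 2): λ = (3·31² + 31)/(2·2) ≡ 33/4. 4⁻¹ ≡ 11 (mod 43), so λ ≡ 33·11 ≡ 19.
  x = λ² - 31 - 31 = 361 - 62 ≡ 41; y = λ·(31 - 41) - 2 ≡ 23. → (41, 23)
add G: (41, 23) + (31, 2). λ = (2 - 23)/(31 - 41) ≡ 22/33 mod 43. 33⁻¹ ≡ 30 (mod 43), so λ ≡ 15.
  x = λ² - 41 - 31 = 225 - 72 ≡ 24; y = λ·(41 - 24) - 23 ≡ 17. → (24, 17)
double: tangent at (24, 17): λ = (3·24² + 31)/(2·17) ≡ 39/34. 34⁻¹ ≡ 19 (mod 43) since 34·19 = 646 ≡ 1, so λ ≡ 39·19 ≡ 10.
  x = λ² - 24 - 24 = 100 - 48 ≡ 9; y = λ·(24 - 9) - 17 ≡ 4. → (9, 4)
double: tangent at (9, 4): λ = (3·9² + 31)/(2·4) ≡ 16/8. 8⁻¹ ≡ 27 (mod 43), so λ ≡ 16·27 ≡ 2.
  x = λ² - 9 - 9 = 4 - 18 ≡ 29; y = λ·(9 - 29) - 4 ≡ 42. → (29, 42)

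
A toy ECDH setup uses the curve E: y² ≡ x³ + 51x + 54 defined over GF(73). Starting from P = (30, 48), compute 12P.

Double-and-add on 12 = (1100)₂. Start with P = (30, 48) for the leading 1-bit.
double: tangent at (30, 48): λ = (3·30² + 51)/(2·48) ≡ 50/23. 23⁻¹ ≡ 54 (mod 73), so λ ≡ 50·54 ≡ 72.
  x = λ² - 30 - 30 = 5184 - 60 ≡ 14; y = λ·(30 - 14) - 48 ≡ 9. → (14, 9)
add P: (14, 9) + (30, 48). λ = (48 - 9)/(30 - 14) ≡ 39/16 mod 73. 16⁻¹ ≡ 32 (mod 73), so λ ≡ 7.
  x = λ² - 14 - 30 = 49 - 44 ≡ 5; y = λ·(14 - 5) - 9 ≡ 54. → (5, 54)
double: tangent at (5, 54): λ = (3·5² + 51)/(2·54) ≡ 53/35. 35⁻¹ ≡ 48 (mod 73), so λ ≡ 53·48 ≡ 62.
  x = λ² - 5 - 5 = 3844 - 10 ≡ 38; y = λ·(5 - 38) - 54 ≡ 17. → (38, 17)
double: tangent at (38, 17): λ = (3·38² + 51)/(2·17) ≡ 3/34. 34⁻¹ ≡ 58 (mod 73) since 34·58 = 1972 ≡ 1, so λ ≡ 3·58 ≡ 28.
  x = λ² - 38 - 38 = 784 - 76 ≡ 51; y = λ·(38 - 51) - 17 ≡ 57. → (51, 57)

(51, 57)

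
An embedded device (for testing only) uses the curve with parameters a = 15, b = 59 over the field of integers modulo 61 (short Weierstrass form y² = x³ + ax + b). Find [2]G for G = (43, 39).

(17, 46)

tangent at (43, 39): λ = (3·43² + 15)/(2·39) ≡ 11/17. 17⁻¹ ≡ 18 (mod 61) since 17·18 = 306 ≡ 1, so λ ≡ 11·18 ≡ 15.
  x = λ² - 43 - 43 = 225 - 86 ≡ 17; y = λ·(43 - 17) - 39 ≡ 46. → (17, 46)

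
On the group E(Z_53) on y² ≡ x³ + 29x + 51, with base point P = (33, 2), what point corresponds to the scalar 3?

Repeated addition: build up to 3P.
2P: tangent at (33, 2): λ = (3·33² + 29)/(2·2) ≡ 10/4. 4⁻¹ ≡ 40 (mod 53), so λ ≡ 10·40 ≡ 29.
  x = λ² - 33 - 33 = 841 - 66 ≡ 33; y = λ·(33 - 33) - 2 ≡ 51. → (33, 51)
3P: (33, 51) + (33, 2): same x and y₁ ≡ -y₂, so the sum is the point at infinity.

O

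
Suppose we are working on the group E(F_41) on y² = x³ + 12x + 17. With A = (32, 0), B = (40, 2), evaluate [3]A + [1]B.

(28, 1)

First 3A:
Repeated addition: build up to 3A.
2A: (32, 0) + (32, 0): same x and y₁ ≡ -y₂, so the sum is O.
3A: O + (32, 0) = (32, 0) (identity).
3A = (32, 0).
Finally 3A + B:
(32, 0) + (40, 2). λ = (2 - 0)/(40 - 32) ≡ 2/8 mod 41. 8⁻¹ ≡ 36 (mod 41), so λ ≡ 31.
  x = λ² - 32 - 40 = 961 - 72 ≡ 28; y = λ·(32 - 28) - 0 ≡ 1. → (28, 1)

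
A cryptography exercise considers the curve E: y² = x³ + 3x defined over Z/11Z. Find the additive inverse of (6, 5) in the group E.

(6, 6)

-(6, 5) = (6, -5 mod 11) = (6, 6).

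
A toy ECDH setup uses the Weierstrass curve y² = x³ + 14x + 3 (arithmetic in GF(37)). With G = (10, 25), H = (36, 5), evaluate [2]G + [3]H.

(9, 9)

First 2G:
Repeated addition: build up to 2G.
2G: tangent at (10, 25): λ = (3·10² + 14)/(2·25) ≡ 18/13. 13⁻¹ ≡ 20 (mod 37) since 13·20 = 260 ≡ 1, so λ ≡ 18·20 ≡ 27.
  x = λ² - 10 - 10 = 729 - 20 ≡ 6; y = λ·(10 - 6) - 25 ≡ 9. → (6, 9)
2G = (6, 9).
Next 3H:
Repeated addition: build up to 3H.
2H: tangent at (36, 5): λ = (3·36² + 14)/(2·5) ≡ 17/10. 10⁻¹ ≡ 26 (mod 37) since 10·26 = 260 ≡ 1, so λ ≡ 17·26 ≡ 35.
  x = λ² - 36 - 36 = 1225 - 72 ≡ 6; y = λ·(36 - 6) - 5 ≡ 9. → (6, 9)
3H: (6, 9) + (36, 5). λ = (5 - 9)/(36 - 6) ≡ 33/30 mod 37. 30⁻¹ ≡ 21 (mod 37) since 30·21 = 630 ≡ 1, so λ ≡ 27.
  x = λ² - 6 - 36 = 729 - 42 ≡ 21; y = λ·(6 - 21) - 9 ≡ 30. → (21, 30)
3H = (21, 30).
Finally 2G + 3H:
(6, 9) + (21, 30). λ = (30 - 9)/(21 - 6) ≡ 21/15 mod 37. 15⁻¹ ≡ 5 (mod 37) since 15·5 = 75 ≡ 1, so λ ≡ 31.
  x = λ² - 6 - 21 = 961 - 27 ≡ 9; y = λ·(6 - 9) - 9 ≡ 9. → (9, 9)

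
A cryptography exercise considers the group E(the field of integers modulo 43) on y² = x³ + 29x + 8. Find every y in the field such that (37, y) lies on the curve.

x³ + 29x + 8 = 51734 ≡ 5 (mod 43).
5 is a non-residue mod 43; no y exists.

none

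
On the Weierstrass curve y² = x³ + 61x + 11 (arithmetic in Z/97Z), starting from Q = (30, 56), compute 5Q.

(77, 43)

Double-and-add on 5 = (101)₂. Start with Q = (30, 56) for the leading 1-bit.
double: tangent at (30, 56): λ = (3·30² + 61)/(2·56) ≡ 45/15. 15⁻¹ ≡ 13 (mod 97), so λ ≡ 45·13 ≡ 3.
  x = λ² - 30 - 30 = 9 - 60 ≡ 46; y = λ·(30 - 46) - 56 ≡ 90. → (46, 90)
double: tangent at (46, 90): λ = (3·46² + 61)/(2·90) ≡ 7/83. 83⁻¹ ≡ 90 (mod 97) since 83·90 = 7470 ≡ 1, so λ ≡ 7·90 ≡ 48.
  x = λ² - 46 - 46 = 2304 - 92 ≡ 78; y = λ·(46 - 78) - 90 ≡ 23. → (78, 23)
add Q: (78, 23) + (30, 56). λ = (56 - 23)/(30 - 78) ≡ 33/49 mod 97. 49⁻¹ ≡ 2 (mod 97), so λ ≡ 66.
  x = λ² - 78 - 30 = 4356 - 108 ≡ 77; y = λ·(78 - 77) - 23 ≡ 43. → (77, 43)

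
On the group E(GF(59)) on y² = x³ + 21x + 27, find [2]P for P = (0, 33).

(9, 58)

tangent at (0, 33): λ = (3·0² + 21)/(2·33) ≡ 21/7. 7⁻¹ ≡ 17 (mod 59), so λ ≡ 21·17 ≡ 3.
  x = λ² - 0 - 0 = 9 - 0 ≡ 9; y = λ·(0 - 9) - 33 ≡ 58. → (9, 58)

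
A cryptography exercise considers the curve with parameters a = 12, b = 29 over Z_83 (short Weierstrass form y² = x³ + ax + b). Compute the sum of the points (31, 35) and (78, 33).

(5, 31)

(31, 35) + (78, 33). λ = (33 - 35)/(78 - 31) ≡ 81/47 mod 83. 47⁻¹ ≡ 53 (mod 83), so λ ≡ 60.
  x = λ² - 31 - 78 = 3600 - 109 ≡ 5; y = λ·(31 - 5) - 35 ≡ 31. → (5, 31)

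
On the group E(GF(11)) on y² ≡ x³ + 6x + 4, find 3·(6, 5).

(5, 4)

Write Q = (6, 5).
Repeated addition: build up to 3Q.
2Q: tangent at (6, 5): λ = (3·6² + 6)/(2·5) ≡ 4/10. 10⁻¹ ≡ 10 (mod 11) since 10·10 = 100 ≡ 1, so λ ≡ 4·10 ≡ 7.
  x = λ² - 6 - 6 = 49 - 12 ≡ 4; y = λ·(6 - 4) - 5 ≡ 9. → (4, 9)
3Q: (4, 9) + (6, 5). λ = (5 - 9)/(6 - 4) ≡ 7/2 mod 11. 2⁻¹ ≡ 6 (mod 11) since 2·6 = 12 ≡ 1, so λ ≡ 9.
  x = λ² - 4 - 6 = 81 - 10 ≡ 5; y = λ·(4 - 5) - 9 ≡ 4. → (5, 4)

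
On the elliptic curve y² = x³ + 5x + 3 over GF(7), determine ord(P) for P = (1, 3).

6

2P: tangent at (1, 3): λ = (3·1² + 5)/(2·3) ≡ 1/6. 6⁻¹ ≡ 6 (mod 7) since 6·6 = 36 ≡ 1, so λ ≡ 1·6 ≡ 6.
  x = λ² - 1 - 1 = 36 - 2 ≡ 6; y = λ·(1 - 6) - 3 ≡ 2. → (6, 2)
3P: (6, 2) + (1, 3). λ = (3 - 2)/(1 - 6) ≡ 1/2 mod 7. 2⁻¹ ≡ 4 (mod 7) since 2·4 = 8 ≡ 1, so λ ≡ 4.
  x = λ² - 6 - 1 = 16 - 7 ≡ 2; y = λ·(6 - 2) - 2 ≡ 0. → (2, 0)
4P: (2, 0) + (1, 3). λ = (3 - 0)/(1 - 2) ≡ 3/6 mod 7. 6⁻¹ ≡ 6 (mod 7), so λ ≡ 4.
  x = λ² - 2 - 1 = 16 - 3 ≡ 6; y = λ·(2 - 6) - 0 ≡ 5. → (6, 5)
5P: (6, 5) + (1, 3). λ = (3 - 5)/(1 - 6) ≡ 5/2 mod 7. 2⁻¹ ≡ 4 (mod 7) since 2·4 = 8 ≡ 1, so λ ≡ 6.
  x = λ² - 6 - 1 = 36 - 7 ≡ 1; y = λ·(6 - 1) - 5 ≡ 4. → (1, 4)
6P: (1, 4) + (1, 3): same x and y₁ ≡ -y₂, so the sum is O.
6P = O, so the order is 6.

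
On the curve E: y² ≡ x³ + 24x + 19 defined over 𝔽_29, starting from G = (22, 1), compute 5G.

Repeated addition: build up to 5G.
2G: tangent at (22, 1): λ = (3·22² + 24)/(2·1) ≡ 26/2. 2⁻¹ ≡ 15 (mod 29) since 2·15 = 30 ≡ 1, so λ ≡ 26·15 ≡ 13.
  x = λ² - 22 - 22 = 169 - 44 ≡ 9; y = λ·(22 - 9) - 1 ≡ 23. → (9, 23)
3G: (9, 23) + (22, 1). λ = (1 - 23)/(22 - 9) ≡ 7/13 mod 29. 13⁻¹ ≡ 9 (mod 29) since 13·9 = 117 ≡ 1, so λ ≡ 5.
  x = λ² - 9 - 22 = 25 - 31 ≡ 23; y = λ·(9 - 23) - 23 ≡ 23. → (23, 23)
4G: (23, 23) + (22, 1). λ = (1 - 23)/(22 - 23) ≡ 7/28 mod 29. 28⁻¹ ≡ 28 (mod 29), so λ ≡ 22.
  x = λ² - 23 - 22 = 484 - 45 ≡ 4; y = λ·(23 - 4) - 23 ≡ 18. → (4, 18)
5G: (4, 18) + (22, 1). λ = (1 - 18)/(22 - 4) ≡ 12/18 mod 29. 18⁻¹ ≡ 21 (mod 29), so λ ≡ 20.
  x = λ² - 4 - 22 = 400 - 26 ≡ 26; y = λ·(4 - 26) - 18 ≡ 6. → (26, 6)

(26, 6)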